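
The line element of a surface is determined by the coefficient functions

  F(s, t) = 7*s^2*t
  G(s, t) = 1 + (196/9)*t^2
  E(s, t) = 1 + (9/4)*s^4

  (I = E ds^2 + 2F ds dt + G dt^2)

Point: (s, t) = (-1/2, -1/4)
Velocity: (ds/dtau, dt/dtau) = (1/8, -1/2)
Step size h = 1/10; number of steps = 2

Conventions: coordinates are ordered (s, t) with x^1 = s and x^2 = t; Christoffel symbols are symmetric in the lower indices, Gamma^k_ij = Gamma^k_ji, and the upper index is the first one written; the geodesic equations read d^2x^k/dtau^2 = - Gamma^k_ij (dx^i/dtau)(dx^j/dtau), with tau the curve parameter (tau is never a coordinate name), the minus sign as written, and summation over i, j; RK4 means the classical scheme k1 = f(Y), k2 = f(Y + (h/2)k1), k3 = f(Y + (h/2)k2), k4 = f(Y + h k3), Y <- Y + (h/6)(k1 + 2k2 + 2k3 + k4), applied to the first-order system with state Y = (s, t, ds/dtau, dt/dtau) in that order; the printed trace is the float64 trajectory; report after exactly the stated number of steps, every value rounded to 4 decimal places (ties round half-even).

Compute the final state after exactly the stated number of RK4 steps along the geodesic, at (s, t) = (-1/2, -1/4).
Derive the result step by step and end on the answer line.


f(Y) = (ds/dtau, dt/dtau, -Gamma^s_ij Y'^i Y'^j, -Gamma^t_ij Y'^i Y'^j) with the Gammas evaluated at the stage position; h = 0.100000; intermediate values shown to 6 dp
step 0: s = -0.5000, t = -0.2500, ds/dtau = 0.1250, dt/dtau = -0.5000
step 1:
  k1: at (s, t) = (-0.500000, -0.250000), (ds/dtau, dt/dtau) = (0.125000, -0.500000); Gamma_sss = -0.224844, Gamma_sst = 0.000000, Gamma_stt = 0.699514, Gamma_tss = 0.699514, Gamma_tst = 0.000000, Gamma_ttt = -2.176266; k1 = (0.125000, -0.500000, -0.171365, 0.533137)
  k2: at (s, t) = (-0.493750, -0.275000), (ds/dtau, dt/dtau) = (0.116432, -0.473343); Gamma_sss = -0.194798, Gamma_sst = 0.000000, Gamma_stt = 0.613710, Gamma_tss = 0.683626, Gamma_tst = 0.000000, Gamma_ttt = -2.153758; k2 = (0.116432, -0.473343, -0.134863, 0.473290)
  k3: at (s, t) = (-0.494178, -0.273667), (ds/dtau, dt/dtau) = (0.118257, -0.476335); Gamma_sss = -0.196398, Gamma_sst = 0.000000, Gamma_stt = 0.618213, Gamma_tss = 0.684710, Gamma_tst = 0.000000, Gamma_ttt = -2.155304; k3 = (0.118257, -0.476335, -0.137523, 0.479453)
  k4: at (s, t) = (-0.488174, -0.297634), (ds/dtau, dt/dtau) = (0.111248, -0.452055); Gamma_sss = -0.171255, Gamma_sst = 0.000000, Gamma_stt = 0.545701, Gamma_tss = 0.665413, Gamma_tst = 0.000000, Gamma_ttt = -2.120323; k4 = (0.111248, -0.452055, -0.109396, 0.425060)
  Y <- Y + (h/6)(k1 + 2k2 + 2k3 + k4): s = -0.4882, t = -0.2975, ds/dtau = 0.1112, dt/dtau = -0.4523
step 2:
  k1: at (s, t) = (-0.488240, -0.297524), (ds/dtau, dt/dtau) = (0.111241, -0.452272); Gamma_sss = -0.171400, Gamma_sst = 0.000000, Gamma_stt = 0.546089, Gamma_tss = 0.665552, Gamma_tst = 0.000000, Gamma_ttt = -2.120481; k1 = (0.111241, -0.452272, -0.109581, 0.425508)
  k2: at (s, t) = (-0.482678, -0.320137), (ds/dtau, dt/dtau) = (0.105762, -0.430997); Gamma_sss = -0.150872, Gamma_sst = 0.000000, Gamma_stt = 0.486226, Gamma_tss = 0.644982, Gamma_tst = 0.000000, Gamma_ttt = -2.078623; k2 = (0.105762, -0.430997, -0.088633, 0.378906)
  k3: at (s, t) = (-0.482951, -0.319073), (ds/dtau, dt/dtau) = (0.106809, -0.433327); Gamma_sss = -0.151787, Gamma_sst = 0.000000, Gamma_stt = 0.488896, Gamma_tss = 0.646002, Gamma_tst = 0.000000, Gamma_ttt = -2.080731; k3 = (0.106809, -0.433327, -0.090069, 0.383333)
  k4: at (s, t) = (-0.477559, -0.340856), (ds/dtau, dt/dtau) = (0.102234, -0.413939); Gamma_sss = -0.134378, Gamma_sst = 0.000000, Gamma_stt = 0.437711, Gamma_tss = 0.624831, Gamma_tst = 0.000000, Gamma_ttt = -2.035266; k4 = (0.102234, -0.413939, -0.073595, 0.342202)
  Y <- Y + (h/6)(k1 + 2k2 + 2k3 + k4): s = -0.4776, t = -0.3408, ds/dtau = 0.1022, dt/dtau = -0.4141

Answer: s = -0.4776, t = -0.3408, ds/dtau = 0.1022, dt/dtau = -0.4141


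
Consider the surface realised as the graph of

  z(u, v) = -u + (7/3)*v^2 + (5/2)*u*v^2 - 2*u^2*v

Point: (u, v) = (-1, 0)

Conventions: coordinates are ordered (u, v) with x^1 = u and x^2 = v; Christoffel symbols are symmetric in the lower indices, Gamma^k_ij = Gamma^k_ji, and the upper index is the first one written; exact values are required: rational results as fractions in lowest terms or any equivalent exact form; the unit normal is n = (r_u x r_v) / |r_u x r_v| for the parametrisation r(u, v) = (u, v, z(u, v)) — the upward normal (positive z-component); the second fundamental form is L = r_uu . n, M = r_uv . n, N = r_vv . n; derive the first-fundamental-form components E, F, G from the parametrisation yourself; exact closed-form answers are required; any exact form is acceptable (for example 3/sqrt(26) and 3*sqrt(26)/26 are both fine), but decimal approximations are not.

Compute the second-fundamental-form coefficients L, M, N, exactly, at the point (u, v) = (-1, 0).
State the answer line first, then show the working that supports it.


Answer: L = 0, M = 2*sqrt(6)/3, N = -sqrt(6)/18

z_u = -1, z_v = -2, z_uu = 0, z_uv = 4, z_vv = -1/3
E = 2, F = 2, G = 5; answer radicand W^2 = 6
unnormalised second-form numerators: l = 0, m = 4, n = -1/3; L = l/sqrt(6), and similarly M = m/sqrt(W^2), N = n/sqrt(W^2)


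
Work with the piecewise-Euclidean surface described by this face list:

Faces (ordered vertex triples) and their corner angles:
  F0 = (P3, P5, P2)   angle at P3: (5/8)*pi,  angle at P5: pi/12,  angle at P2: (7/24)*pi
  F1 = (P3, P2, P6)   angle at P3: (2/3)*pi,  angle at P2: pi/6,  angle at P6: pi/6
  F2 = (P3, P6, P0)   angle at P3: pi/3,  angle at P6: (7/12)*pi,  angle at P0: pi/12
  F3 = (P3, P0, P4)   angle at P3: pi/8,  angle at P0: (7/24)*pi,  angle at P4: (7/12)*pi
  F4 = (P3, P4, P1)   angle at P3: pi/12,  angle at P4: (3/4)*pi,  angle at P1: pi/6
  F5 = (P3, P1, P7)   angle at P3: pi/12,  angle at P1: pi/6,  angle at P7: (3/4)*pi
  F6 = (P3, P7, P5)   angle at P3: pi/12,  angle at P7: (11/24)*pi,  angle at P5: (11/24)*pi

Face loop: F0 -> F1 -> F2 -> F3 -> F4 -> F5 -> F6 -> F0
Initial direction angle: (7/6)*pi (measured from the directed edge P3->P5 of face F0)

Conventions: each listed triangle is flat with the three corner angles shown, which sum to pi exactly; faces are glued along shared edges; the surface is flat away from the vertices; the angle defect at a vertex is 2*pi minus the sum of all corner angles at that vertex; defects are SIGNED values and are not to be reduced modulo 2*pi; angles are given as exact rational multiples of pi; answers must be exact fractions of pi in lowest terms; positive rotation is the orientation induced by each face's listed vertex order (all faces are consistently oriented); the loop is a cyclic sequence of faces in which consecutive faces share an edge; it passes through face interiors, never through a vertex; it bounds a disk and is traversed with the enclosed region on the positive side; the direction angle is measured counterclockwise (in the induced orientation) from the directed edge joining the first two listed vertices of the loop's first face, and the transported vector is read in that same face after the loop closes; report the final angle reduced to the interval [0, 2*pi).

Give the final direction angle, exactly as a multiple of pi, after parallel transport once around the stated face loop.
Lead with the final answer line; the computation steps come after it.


Answer: final direction angle = (7/6)*pi

enclosed vertex P3: corner angles sum to 2*pi, defect = 2*pi - 2*pi = 0
the rotation equals the total enclosed defect, so the final angle is initial + defects (mod 2*pi)
final angle = (7/6)*pi + 0 = (7/6)*pi (mod 2*pi)


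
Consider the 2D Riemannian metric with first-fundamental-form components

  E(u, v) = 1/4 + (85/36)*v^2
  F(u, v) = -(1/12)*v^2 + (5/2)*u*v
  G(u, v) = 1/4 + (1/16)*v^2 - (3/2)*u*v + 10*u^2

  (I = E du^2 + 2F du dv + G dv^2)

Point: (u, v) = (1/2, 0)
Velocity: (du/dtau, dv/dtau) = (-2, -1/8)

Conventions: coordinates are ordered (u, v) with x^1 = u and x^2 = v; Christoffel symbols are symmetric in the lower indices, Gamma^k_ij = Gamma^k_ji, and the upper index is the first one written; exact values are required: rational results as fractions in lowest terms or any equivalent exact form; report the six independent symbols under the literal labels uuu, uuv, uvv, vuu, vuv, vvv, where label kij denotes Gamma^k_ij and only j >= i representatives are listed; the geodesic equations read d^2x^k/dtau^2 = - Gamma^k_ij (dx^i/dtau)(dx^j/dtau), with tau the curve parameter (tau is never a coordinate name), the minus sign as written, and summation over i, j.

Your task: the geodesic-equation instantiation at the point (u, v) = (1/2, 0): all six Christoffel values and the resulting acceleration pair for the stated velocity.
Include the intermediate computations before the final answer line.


E = 1/4, F = 0, G = 11/4 at the point
E_u = 0, E_v = 0, F_u = 0, F_v = 5/4, G_u = 10, G_v = -3/4
EG - F^2 = 11/16;  g^inv = (16/11) * [[11/4, 0], [0, 1/4]]
first-kind symbols [ij,l] = (1/2)(d_i g_jl + d_j g_il - d_l g_ij): [uu,u] = E_u/2 = 0, [uu,v] = F_u - E_v/2 = 0, [uv,u] = E_v/2 = 0, [uv,v] = G_u/2 = 5, [vv,u] = F_v - G_u/2 = -15/4, [vv,v] = G_v/2 = -3/8
Gamma^u_ij = (G*[ij,u] - F*[ij,v])/(EG - F^2), Gamma^v_ij = (E*[ij,v] - F*[ij,u])/(EG - F^2)
Gamma_uuu = 0, Gamma_uuv = 0, Gamma_uvv = -15, Gamma_vuu = 0, Gamma_vuv = 20/11, Gamma_vvv = -3/22
d^2u/dtau^2 = -(Gamma_uuu*(-2)^2 + 2*Gamma_uuv*(-2)*(-1/8) + Gamma_uvv*(-1/8)^2) = 15/64
d^2v/dtau^2 = -(Gamma_vuu*(-2)^2 + 2*Gamma_vuv*(-2)*(-1/8) + Gamma_vvv*(-1/8)^2) = -1277/1408

Answer: Gamma_uuu = 0, Gamma_uuv = 0, Gamma_uvv = -15, Gamma_vuu = 0, Gamma_vuv = 20/11, Gamma_vvv = -3/22; accelerations (d^2u/dtau^2, d^2v/dtau^2) = (15/64, -1277/1408)


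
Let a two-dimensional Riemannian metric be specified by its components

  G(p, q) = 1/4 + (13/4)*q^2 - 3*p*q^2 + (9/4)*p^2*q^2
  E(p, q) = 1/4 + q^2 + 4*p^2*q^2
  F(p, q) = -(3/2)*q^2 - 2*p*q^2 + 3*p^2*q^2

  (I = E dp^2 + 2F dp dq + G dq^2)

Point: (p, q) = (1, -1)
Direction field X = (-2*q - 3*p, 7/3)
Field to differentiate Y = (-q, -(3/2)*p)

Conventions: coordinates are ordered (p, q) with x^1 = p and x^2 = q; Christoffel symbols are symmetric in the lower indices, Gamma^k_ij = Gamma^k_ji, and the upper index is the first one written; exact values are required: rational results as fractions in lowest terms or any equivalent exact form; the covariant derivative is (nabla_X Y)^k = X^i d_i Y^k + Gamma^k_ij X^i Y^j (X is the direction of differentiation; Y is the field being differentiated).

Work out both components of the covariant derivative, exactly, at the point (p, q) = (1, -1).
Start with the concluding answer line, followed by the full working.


Answer: (nabla_X Y)^p = -3133/454, (nabla_X Y)^q = 1106/681

E = 21/4, F = -1/2, G = 11/4 at the point
E_p = 8, E_q = -10, F_p = 4, F_q = 1, G_p = 3/2, G_q = -5
EG - F^2 = 227/16;  g^inv = (16/227) * [[11/4, 1/2], [1/2, 21/4]]
first-kind symbols [ij,l] = (1/2)(d_i g_jl + d_j g_il - d_l g_ij): [pp,p] = E_p/2 = 4, [pp,q] = F_p - E_q/2 = 9, [pq,p] = E_q/2 = -5, [pq,q] = G_p/2 = 3/4, [qq,p] = F_q - G_p/2 = 1/4, [qq,q] = G_q/2 = -5/2
Gamma^p_ij = (G*[ij,p] - F*[ij,q])/(EG - F^2), Gamma^q_ij = (E*[ij,q] - F*[ij,p])/(EG - F^2)
Gamma_ppp = 248/227, Gamma_ppq = -214/227, Gamma_pqq = -9/227, Gamma_qpp = 788/227, Gamma_qpq = 23/227, Gamma_qqq = -208/227
X = (-1, 7/3), Y = (1, -3/2) at the point


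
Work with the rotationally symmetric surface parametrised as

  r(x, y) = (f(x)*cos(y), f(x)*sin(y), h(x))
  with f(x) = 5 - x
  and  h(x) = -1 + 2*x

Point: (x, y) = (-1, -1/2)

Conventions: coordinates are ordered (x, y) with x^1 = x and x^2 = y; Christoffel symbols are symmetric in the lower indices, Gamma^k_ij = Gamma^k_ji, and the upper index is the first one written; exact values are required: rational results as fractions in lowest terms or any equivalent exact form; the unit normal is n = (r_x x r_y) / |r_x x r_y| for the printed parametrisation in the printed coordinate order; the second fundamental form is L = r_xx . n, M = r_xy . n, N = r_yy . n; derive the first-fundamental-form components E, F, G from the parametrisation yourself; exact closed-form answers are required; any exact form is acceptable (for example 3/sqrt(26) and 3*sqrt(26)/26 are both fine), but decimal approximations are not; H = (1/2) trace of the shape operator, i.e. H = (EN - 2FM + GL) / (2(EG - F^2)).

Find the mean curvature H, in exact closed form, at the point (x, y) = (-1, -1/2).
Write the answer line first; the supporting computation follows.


Answer: H = sqrt(5)/30

f = 6, f' = -1, f'' = 0, h' = 2, h'' = 0
E = 5, F = 0, G = 36; answer radicand W^2 = 5
unnormalised second-form numerators: l = 0, m = 0, n = 12; L = l/sqrt(5), and similarly M = m/sqrt(W^2), N = n/sqrt(W^2)
H = (E*n - 2*F*m + G*l) / (2*(EG - F^2)*sqrt(W^2)); E*n - 2*F*m + G*l = 60, EG - F^2 = 180, so H = (1/6)/sqrt(5)


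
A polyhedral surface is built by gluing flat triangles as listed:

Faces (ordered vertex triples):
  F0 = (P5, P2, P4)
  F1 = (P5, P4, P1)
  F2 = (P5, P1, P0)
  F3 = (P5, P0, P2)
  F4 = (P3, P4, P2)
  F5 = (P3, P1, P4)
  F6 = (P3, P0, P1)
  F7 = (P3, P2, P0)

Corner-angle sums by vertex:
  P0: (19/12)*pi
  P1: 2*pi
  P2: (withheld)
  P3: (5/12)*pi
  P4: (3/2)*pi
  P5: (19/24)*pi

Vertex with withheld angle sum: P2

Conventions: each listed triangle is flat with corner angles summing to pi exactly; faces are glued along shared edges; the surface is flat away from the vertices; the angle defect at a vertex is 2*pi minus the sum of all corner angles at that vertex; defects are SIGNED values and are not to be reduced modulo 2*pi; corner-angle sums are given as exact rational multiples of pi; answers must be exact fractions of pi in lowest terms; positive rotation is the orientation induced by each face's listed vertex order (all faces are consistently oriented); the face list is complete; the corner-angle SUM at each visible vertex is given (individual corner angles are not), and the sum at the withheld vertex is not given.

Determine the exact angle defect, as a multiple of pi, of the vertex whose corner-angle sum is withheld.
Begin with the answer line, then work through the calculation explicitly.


Answer: defect(P2) = (7/24)*pi

V = 6, E = 12, F = 8; chi = V - E + F = 2
Gauss-Bonnet: total defect = 2*pi*chi = 4*pi; visible defects sum to (89/24)*pi


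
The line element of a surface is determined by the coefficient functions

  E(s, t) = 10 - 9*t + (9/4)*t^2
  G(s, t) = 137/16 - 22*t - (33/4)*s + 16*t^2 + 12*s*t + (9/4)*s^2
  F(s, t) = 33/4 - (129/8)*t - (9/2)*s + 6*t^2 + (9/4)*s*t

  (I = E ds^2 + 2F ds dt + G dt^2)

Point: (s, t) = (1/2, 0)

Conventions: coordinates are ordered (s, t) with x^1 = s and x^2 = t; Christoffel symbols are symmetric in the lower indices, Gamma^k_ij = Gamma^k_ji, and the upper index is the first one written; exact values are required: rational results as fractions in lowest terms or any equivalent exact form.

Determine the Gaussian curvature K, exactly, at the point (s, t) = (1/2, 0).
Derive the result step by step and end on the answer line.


E = 10, F = 6, G = 5, EG - F^2 = 14 at the point
E_s = 0, E_t = -9, F_s = -9/2, F_t = -15, G_s = -6, G_t = -16
E_tt = 9/2, F_st = 9/4, G_ss = 9/2
By Brioschi, K is (det M1 - det M2) divided by (EG - F^2) squared.
M1 = [[-E_tt/2 + F_st - G_ss/2, E_s/2, F_s - E_t/2], [F_t - G_s/2, E, F], [G_t/2, F, G]] = [[-9/4, 0, 0], [-12, 10, 6], [-8, 6, 5]]; det M1 = -63/2
M2 = [[0, E_t/2, G_s/2], [E_t/2, E, F], [G_s/2, F, G]] = [[0, -9/2, -3], [-9/2, 10, 6], [-3, 6, 5]]; det M2 = -117/4
det M1 - det M2 = -9/4; K = -9/4 / (14)^2 = -9/784

Answer: K = -9/784


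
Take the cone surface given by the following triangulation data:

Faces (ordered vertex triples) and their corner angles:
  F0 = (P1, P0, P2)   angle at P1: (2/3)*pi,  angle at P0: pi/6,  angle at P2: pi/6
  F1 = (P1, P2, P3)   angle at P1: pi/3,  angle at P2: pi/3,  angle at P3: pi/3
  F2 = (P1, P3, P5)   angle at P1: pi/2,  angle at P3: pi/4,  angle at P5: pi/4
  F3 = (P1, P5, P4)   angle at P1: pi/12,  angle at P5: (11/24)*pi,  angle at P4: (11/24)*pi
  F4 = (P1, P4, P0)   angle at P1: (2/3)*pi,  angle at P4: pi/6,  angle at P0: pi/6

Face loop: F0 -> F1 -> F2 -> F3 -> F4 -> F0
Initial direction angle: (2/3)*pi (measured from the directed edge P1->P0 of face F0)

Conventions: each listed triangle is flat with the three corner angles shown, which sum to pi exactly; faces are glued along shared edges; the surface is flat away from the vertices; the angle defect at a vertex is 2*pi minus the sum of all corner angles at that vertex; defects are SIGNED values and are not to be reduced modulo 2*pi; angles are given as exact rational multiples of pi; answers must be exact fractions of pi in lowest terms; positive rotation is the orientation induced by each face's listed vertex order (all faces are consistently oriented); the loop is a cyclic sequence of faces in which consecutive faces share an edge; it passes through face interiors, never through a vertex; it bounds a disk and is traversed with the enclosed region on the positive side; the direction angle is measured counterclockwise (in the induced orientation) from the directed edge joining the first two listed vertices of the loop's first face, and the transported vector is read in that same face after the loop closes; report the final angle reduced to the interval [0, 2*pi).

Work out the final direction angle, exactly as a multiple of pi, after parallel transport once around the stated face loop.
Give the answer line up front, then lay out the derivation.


Answer: final direction angle = (5/12)*pi

enclosed vertex P1: corner angles sum to (9/4)*pi, defect = 2*pi - (9/4)*pi = -pi/4
final direction = starting direction + enclosed defect total, reduced mod 2*pi (induced orientation)
final angle = (2/3)*pi - pi/4 = (5/12)*pi (mod 2*pi)


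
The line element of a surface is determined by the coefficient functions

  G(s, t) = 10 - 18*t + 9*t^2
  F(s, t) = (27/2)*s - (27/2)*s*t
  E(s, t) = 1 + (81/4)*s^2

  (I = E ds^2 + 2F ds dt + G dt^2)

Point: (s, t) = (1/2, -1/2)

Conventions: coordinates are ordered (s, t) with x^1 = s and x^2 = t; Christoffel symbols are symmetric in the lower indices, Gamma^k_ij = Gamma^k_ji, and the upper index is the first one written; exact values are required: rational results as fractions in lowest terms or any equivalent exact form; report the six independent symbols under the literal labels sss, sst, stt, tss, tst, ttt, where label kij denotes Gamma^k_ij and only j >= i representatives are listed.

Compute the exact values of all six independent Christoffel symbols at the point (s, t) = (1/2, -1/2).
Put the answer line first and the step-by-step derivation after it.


Answer: Gamma_sss = 162/421, Gamma_sst = 0, Gamma_stt = -108/421, Gamma_tss = 324/421, Gamma_tst = 0, Gamma_ttt = -216/421

E = 97/16, F = 81/8, G = 85/4 at the point
E_s = 81/4, E_t = 0, F_s = 81/4, F_t = -27/4, G_s = 0, G_t = -27
EG - F^2 = 421/16;  g^inv = (16/421) * [[85/4, -81/8], [-81/8, 97/16]]
first-kind symbols [ij,l] = (1/2)(d_i g_jl + d_j g_il - d_l g_ij): [ss,s] = E_s/2 = 81/8, [ss,t] = F_s - E_t/2 = 81/4, [st,s] = E_t/2 = 0, [st,t] = G_s/2 = 0, [tt,s] = F_t - G_s/2 = -27/4, [tt,t] = G_t/2 = -27/2
Gamma^s_ij = (G*[ij,s] - F*[ij,t])/(EG - F^2), Gamma^t_ij = (E*[ij,t] - F*[ij,s])/(EG - F^2)


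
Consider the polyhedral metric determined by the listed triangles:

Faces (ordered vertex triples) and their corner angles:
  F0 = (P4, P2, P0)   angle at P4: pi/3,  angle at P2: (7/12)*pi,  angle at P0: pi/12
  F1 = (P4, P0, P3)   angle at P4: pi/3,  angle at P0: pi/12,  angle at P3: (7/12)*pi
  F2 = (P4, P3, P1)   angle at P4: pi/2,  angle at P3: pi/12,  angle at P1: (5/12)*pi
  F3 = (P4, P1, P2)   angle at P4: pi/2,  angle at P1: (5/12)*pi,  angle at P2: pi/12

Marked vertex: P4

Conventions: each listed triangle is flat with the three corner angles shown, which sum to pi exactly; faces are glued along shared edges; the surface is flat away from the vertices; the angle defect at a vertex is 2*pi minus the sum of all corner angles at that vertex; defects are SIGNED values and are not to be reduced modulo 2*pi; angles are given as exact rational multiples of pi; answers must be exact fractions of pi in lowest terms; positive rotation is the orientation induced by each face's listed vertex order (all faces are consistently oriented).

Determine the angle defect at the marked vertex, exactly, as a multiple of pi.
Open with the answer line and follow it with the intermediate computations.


Answer: defect(P4) = pi/3

Sum of corner angles at P4: (5/3)*pi
defect = 2*pi - (5/3)*pi


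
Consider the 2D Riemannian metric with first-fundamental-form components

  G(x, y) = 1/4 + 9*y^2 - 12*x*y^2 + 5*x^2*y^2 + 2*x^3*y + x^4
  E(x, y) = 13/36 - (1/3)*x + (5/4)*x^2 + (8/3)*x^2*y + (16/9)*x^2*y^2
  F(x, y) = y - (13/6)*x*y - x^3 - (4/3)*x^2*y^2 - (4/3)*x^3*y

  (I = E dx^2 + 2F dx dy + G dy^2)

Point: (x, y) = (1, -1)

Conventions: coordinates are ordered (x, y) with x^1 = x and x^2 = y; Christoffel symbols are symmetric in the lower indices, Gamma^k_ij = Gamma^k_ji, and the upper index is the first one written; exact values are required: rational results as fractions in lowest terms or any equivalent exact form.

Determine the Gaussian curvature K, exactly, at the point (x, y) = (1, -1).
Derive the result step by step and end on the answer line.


E = 7/18, F = 1/6, G = 5/4, EG - F^2 = 11/24 at the point
E_x = 7/18, E_y = -8/9, F_x = 1/2, F_y = 1/6, G_x = -4, G_y = -2
E_yy = 32/9, F_xy = -5/6, G_xx = 10
Evaluate Brioschi's two determinant matrices M1, M2 and divide by (EG - F^2)^2.
M1 = [[-E_yy/2 + F_xy - G_xx/2, E_x/2, F_x - E_y/2], [F_y - G_x/2, E, F], [G_y/2, F, G]] = [[-137/18, 7/36, 17/18], [13/6, 7/18, 1/6], [-1, 1/6, 5/4]]; det M1 = -2885/864
M2 = [[0, E_y/2, G_x/2], [E_y/2, E, F], [G_x/2, F, G]] = [[0, -4/9, -2], [-4/9, 7/18, 1/6], [-2, 1/6, 5/4]]; det M2 = -122/81
det M1 - det M2 = -4751/2592; K = -4751/2592 / (11/24)^2 = -9502/1089

Answer: K = -9502/1089


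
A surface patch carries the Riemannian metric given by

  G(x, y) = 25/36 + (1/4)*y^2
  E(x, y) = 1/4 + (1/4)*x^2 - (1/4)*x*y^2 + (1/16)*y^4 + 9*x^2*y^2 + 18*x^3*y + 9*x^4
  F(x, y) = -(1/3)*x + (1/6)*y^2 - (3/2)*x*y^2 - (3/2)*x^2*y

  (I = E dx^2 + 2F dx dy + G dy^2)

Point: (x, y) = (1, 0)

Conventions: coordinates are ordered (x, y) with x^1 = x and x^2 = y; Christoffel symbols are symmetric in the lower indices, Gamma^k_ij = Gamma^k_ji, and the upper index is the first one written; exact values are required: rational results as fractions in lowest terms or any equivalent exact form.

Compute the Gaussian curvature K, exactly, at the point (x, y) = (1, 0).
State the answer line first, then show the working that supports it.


Answer: K = -29124/218089

E = 19/2, F = -1/3, G = 25/36, EG - F^2 = 467/72 at the point
E_x = 73/2, E_y = 18, F_x = -1/3, F_y = -3/2, G_x = 0, G_y = 0
E_yy = 35/2, F_xy = -3, G_xx = 0
Apply the Brioschi formula K = (det M1 - det M2)/(EG - F^2)^2 over the derivative matrices of E, F, G.
M1 = [[-E_yy/2 + F_xy - G_xx/2, E_x/2, F_x - E_y/2], [F_y - G_x/2, E, F], [G_y/2, F, G]] = [[-47/4, 73/4, -28/3], [-3/2, 19/2, -1/3], [0, -1/3, 25/36]]; det M1 = -8909/144
M2 = [[0, E_y/2, G_x/2], [E_y/2, E, F], [G_x/2, F, G]] = [[0, 9, 0], [9, 19/2, -1/3], [0, -1/3, 25/36]]; det M2 = -225/4
det M1 - det M2 = -809/144; K = -809/144 / (467/72)^2 = -29124/218089


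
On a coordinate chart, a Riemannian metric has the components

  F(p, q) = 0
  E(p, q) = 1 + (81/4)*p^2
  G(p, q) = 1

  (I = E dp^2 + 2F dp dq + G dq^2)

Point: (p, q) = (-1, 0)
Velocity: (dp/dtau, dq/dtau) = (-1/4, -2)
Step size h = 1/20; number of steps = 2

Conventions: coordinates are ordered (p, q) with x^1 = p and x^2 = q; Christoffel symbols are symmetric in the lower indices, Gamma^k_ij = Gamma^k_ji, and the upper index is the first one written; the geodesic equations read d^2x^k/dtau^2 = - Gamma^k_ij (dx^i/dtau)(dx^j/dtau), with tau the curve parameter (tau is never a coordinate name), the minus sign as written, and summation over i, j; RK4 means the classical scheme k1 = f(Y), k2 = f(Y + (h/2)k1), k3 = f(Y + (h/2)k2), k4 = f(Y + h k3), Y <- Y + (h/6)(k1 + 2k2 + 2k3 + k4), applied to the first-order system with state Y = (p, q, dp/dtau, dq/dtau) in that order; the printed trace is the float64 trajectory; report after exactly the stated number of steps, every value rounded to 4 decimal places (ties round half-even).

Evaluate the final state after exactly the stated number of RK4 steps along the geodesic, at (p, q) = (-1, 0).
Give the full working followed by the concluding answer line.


f(Y) = (dp/dtau, dq/dtau, -Gamma^p_ij Y'^i Y'^j, -Gamma^q_ij Y'^i Y'^j) with the Gammas evaluated at the stage position; h = 0.050000; intermediate values shown to 6 dp
step 0: p = -1.0000, q = 0.0000, dp/dtau = -0.2500, dq/dtau = -2.0000
step 1:
  k1: at (p, q) = (-1.000000, 0.000000), (dp/dtau, dq/dtau) = (-0.250000, -2.000000); Gamma_ppp = -0.952941, Gamma_ppq = 0.000000, Gamma_pqq = 0.000000, Gamma_qpp = 0.000000, Gamma_qpq = 0.000000, Gamma_qqq = 0.000000; k1 = (-0.250000, -2.000000, 0.059559, 0.000000)
  k2: at (p, q) = (-1.006250, -0.050000), (dp/dtau, dq/dtau) = (-0.248511, -2.000000); Gamma_ppp = -0.947575, Gamma_ppq = 0.000000, Gamma_pqq = 0.000000, Gamma_qpp = 0.000000, Gamma_qpq = 0.000000, Gamma_qqq = 0.000000; k2 = (-0.248511, -2.000000, 0.058520, 0.000000)
  k3: at (p, q) = (-1.006213, -0.050000), (dp/dtau, dq/dtau) = (-0.248537, -2.000000); Gamma_ppp = -0.947606, Gamma_ppq = 0.000000, Gamma_pqq = 0.000000, Gamma_qpp = 0.000000, Gamma_qpq = 0.000000, Gamma_qqq = 0.000000; k3 = (-0.248537, -2.000000, 0.058534, 0.000000)
  k4: at (p, q) = (-1.012427, -0.100000), (dp/dtau, dq/dtau) = (-0.247073, -2.000000); Gamma_ppp = -0.942326, Gamma_ppq = 0.000000, Gamma_pqq = 0.000000, Gamma_qpp = 0.000000, Gamma_qpq = 0.000000, Gamma_qqq = 0.000000; k4 = (-0.247073, -2.000000, 0.057525, 0.000000)
  Y <- Y + (h/6)(k1 + 2k2 + 2k3 + k4): p = -1.0124, q = -0.1000, dp/dtau = -0.2471, dq/dtau = -2.0000
step 2:
  k1: at (p, q) = (-1.012426, -0.100000), (dp/dtau, dq/dtau) = (-0.247073, -2.000000); Gamma_ppp = -0.942327, Gamma_ppq = 0.000000, Gamma_pqq = 0.000000, Gamma_qpp = 0.000000, Gamma_qpq = 0.000000, Gamma_qqq = 0.000000; k1 = (-0.247073, -2.000000, 0.057525, 0.000000)
  k2: at (p, q) = (-1.018603, -0.150000), (dp/dtau, dq/dtau) = (-0.245635, -2.000000); Gamma_ppp = -0.937133, Gamma_ppq = 0.000000, Gamma_pqq = 0.000000, Gamma_qpp = 0.000000, Gamma_qpq = 0.000000, Gamma_qqq = 0.000000; k2 = (-0.245635, -2.000000, 0.056544, 0.000000)
  k3: at (p, q) = (-1.018567, -0.150000), (dp/dtau, dq/dtau) = (-0.245660, -2.000000); Gamma_ppp = -0.937163, Gamma_ppq = 0.000000, Gamma_pqq = 0.000000, Gamma_qpp = 0.000000, Gamma_qpq = 0.000000, Gamma_qqq = 0.000000; k3 = (-0.245660, -2.000000, 0.056557, 0.000000)
  k4: at (p, q) = (-1.024709, -0.200000), (dp/dtau, dq/dtau) = (-0.244246, -2.000000); Gamma_ppp = -0.932052, Gamma_ppq = 0.000000, Gamma_pqq = 0.000000, Gamma_qpp = 0.000000, Gamma_qpq = 0.000000, Gamma_qqq = 0.000000; k4 = (-0.244246, -2.000000, 0.055602, 0.000000)
  Y <- Y + (h/6)(k1 + 2k2 + 2k3 + k4): p = -1.0247, q = -0.2000, dp/dtau = -0.2442, dq/dtau = -2.0000

Answer: p = -1.0247, q = -0.2000, dp/dtau = -0.2442, dq/dtau = -2.0000


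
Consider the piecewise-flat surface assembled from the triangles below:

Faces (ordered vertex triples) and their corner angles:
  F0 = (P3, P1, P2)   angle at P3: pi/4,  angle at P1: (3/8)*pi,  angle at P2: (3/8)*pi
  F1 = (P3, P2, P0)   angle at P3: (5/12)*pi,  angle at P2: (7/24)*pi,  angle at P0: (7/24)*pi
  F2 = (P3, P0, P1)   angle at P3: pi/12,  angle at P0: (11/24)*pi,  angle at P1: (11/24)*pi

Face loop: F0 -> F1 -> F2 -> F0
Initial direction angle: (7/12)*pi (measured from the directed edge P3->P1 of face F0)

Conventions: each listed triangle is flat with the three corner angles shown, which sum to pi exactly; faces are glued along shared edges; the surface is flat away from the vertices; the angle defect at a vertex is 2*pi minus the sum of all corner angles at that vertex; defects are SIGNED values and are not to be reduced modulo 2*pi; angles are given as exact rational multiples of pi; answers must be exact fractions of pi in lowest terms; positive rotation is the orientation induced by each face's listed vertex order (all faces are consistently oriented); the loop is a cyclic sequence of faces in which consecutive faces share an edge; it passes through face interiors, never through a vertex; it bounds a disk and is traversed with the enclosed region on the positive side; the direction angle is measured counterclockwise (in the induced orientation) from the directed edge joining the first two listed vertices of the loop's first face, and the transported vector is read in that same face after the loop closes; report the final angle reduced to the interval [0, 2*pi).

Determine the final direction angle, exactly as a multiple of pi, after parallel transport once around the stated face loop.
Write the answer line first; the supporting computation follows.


Answer: final direction angle = (11/6)*pi

enclosed vertex P3: corner angles sum to (3/4)*pi, defect = 2*pi - (3/4)*pi = (5/4)*pi
the final direction is the initial angle plus the enclosed defects, taken mod 2*pi in the induced orientation
final angle = (7/12)*pi + (5/4)*pi = (11/6)*pi (mod 2*pi)


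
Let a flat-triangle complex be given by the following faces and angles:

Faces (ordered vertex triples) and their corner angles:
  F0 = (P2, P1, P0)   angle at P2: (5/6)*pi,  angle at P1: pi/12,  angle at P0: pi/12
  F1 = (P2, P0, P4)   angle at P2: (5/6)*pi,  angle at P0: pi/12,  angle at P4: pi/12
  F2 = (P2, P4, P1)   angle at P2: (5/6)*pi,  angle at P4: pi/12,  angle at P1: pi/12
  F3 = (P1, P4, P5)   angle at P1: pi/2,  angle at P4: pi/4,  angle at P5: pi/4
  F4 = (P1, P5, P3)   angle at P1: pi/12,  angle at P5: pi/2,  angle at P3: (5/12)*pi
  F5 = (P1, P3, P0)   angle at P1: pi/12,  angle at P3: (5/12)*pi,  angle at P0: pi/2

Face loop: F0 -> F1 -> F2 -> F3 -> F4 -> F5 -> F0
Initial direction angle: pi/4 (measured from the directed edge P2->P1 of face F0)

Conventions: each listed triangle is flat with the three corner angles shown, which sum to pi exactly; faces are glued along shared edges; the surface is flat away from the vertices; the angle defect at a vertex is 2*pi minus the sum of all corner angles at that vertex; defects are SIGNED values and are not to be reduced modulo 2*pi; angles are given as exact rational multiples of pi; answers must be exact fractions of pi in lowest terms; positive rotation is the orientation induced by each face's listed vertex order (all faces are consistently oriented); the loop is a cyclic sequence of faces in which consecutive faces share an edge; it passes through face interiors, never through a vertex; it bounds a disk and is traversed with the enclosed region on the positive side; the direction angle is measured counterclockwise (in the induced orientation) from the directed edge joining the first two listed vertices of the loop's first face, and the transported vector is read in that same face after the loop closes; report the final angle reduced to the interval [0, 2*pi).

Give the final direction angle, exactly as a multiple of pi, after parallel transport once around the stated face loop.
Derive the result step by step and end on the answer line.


enclosed vertex P1: corner angles sum to (5/6)*pi, defect = 2*pi - (5/6)*pi = (7/6)*pi
enclosed vertex P2: corner angles sum to (5/2)*pi, defect = 2*pi - (5/2)*pi = -pi/2
transport around the loop rotates by the sum of enclosed defects; add to the initial angle mod 2*pi
final angle = pi/4 + (2/3)*pi = (11/12)*pi (mod 2*pi)

Answer: final direction angle = (11/12)*pi


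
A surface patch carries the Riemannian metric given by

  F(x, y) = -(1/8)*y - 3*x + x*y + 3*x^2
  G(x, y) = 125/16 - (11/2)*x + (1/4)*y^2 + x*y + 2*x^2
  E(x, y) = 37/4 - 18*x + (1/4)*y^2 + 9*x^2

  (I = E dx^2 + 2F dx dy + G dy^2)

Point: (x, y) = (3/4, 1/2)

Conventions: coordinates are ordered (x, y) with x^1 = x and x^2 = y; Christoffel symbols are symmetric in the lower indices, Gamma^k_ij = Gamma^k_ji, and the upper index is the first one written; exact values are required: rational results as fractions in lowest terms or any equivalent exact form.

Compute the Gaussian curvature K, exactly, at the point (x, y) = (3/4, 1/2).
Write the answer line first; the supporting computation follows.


Answer: K = 2688/4205

E = 7/8, F = -1/4, G = 21/4, EG - F^2 = 145/32 at the point
E_x = -9/2, E_y = 1/4, F_x = 2, F_y = 5/8, G_x = -2, G_y = 1
E_yy = 1/2, F_xy = 1, G_xx = 4
Compute both Brioschi determinants and normalise by (EG - F^2)^2.
M1 = [[-E_yy/2 + F_xy - G_xx/2, E_x/2, F_x - E_y/2], [F_y - G_x/2, E, F], [G_y/2, F, G]] = [[-5/4, -9/4, 15/8], [13/8, 7/8, -1/4], [1/2, -1/4, 21/4]]; det M1 = 3131/256
M2 = [[0, E_y/2, G_x/2], [E_y/2, E, F], [G_x/2, F, G]] = [[0, 1/8, -1], [1/8, 7/8, -1/4], [-1, -1/4, 21/4]]; det M2 = -229/256
det M1 - det M2 = 105/8; K = 105/8 / (145/32)^2 = 2688/4205


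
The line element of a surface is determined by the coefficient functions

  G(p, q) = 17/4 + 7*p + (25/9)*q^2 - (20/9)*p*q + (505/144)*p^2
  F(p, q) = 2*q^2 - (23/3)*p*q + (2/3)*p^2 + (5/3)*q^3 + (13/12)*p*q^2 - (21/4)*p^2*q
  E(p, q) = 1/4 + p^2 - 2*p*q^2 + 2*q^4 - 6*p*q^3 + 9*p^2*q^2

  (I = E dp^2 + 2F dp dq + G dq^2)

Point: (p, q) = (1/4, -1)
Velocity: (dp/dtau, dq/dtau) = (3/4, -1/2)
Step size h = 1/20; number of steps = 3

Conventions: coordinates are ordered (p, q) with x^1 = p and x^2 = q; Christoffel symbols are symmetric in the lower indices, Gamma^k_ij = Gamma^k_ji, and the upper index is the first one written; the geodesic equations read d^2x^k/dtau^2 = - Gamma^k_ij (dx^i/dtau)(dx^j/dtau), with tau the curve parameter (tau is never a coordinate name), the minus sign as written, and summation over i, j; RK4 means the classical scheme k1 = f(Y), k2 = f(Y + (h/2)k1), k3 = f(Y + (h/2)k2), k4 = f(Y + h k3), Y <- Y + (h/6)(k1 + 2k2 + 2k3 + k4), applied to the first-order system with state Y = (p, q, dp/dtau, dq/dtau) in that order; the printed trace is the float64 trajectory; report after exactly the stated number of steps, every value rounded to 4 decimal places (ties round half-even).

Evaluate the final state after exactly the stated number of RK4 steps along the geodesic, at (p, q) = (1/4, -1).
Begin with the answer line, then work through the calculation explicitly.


Answer: p = 0.3495, q = -1.0759, dp/dtau = 0.5863, dq/dtau = -0.5065

f(Y) = (dp/dtau, dq/dtau, -Gamma^p_ij Y'^i Y'^j, -Gamma^q_ij Y'^i Y'^j) with the Gammas evaluated at the stage position; h = 0.050000; intermediate values shown to 6 dp
step 0: p = 0.2500, q = -1.0000, dp/dtau = 0.7500, dq/dtau = -0.5000
step 1:
  k1: at (p, q) = (0.250000, -1.000000), (dp/dtau, dq/dtau) = (0.750000, -0.500000); Gamma_ppp = -0.317692, Gamma_ppq = -2.657460, Gamma_pqq = -2.116359, Gamma_qpp = 1.982636, Gamma_qpq = 1.378649, Gamma_qqq = 0.320548; k1 = (0.750000, -0.500000, -1.285303, -0.161383)
  k2: at (p, q) = (0.268750, -1.012500), (dp/dtau, dq/dtau) = (0.717867, -0.504035); Gamma_ppp = -0.363938, Gamma_ppq = -2.652217, Gamma_pqq = -2.032118, Gamma_qpp = 2.030693, Gamma_qpq = 1.411800, Gamma_qqq = 0.331793; k2 = (0.717867, -0.504035, -1.215492, -0.109114)
  k3: at (p, q) = (0.267947, -1.012601), (dp/dtau, dq/dtau) = (0.719613, -0.502728); Gamma_ppp = -0.360544, Gamma_ppq = -2.649240, Gamma_pqq = -2.029420, Gamma_qpp = 2.029320, Gamma_qpq = 1.409205, Gamma_qqq = 0.329311; k3 = (0.719613, -0.502728, -1.217217, -0.114482)
  k4: at (p, q) = (0.285981, -1.025136), (dp/dtau, dq/dtau) = (0.689139, -0.505724); Gamma_ppp = -0.402645, Gamma_ppq = -2.638831, Gamma_pqq = -1.946952, Gamma_qpp = 2.077127, Gamma_qpq = 1.438850, Gamma_qqq = 0.336718; k4 = (0.689139, -0.505724, -1.150173, -0.069652)
  Y <- Y + (h/6)(k1 + 2k2 + 2k3 + k4): p = 0.2860, q = -1.0252, dp/dtau = 0.6892, dq/dtau = -0.5057
step 2:
  k1: at (p, q) = (0.285951, -1.025160), (dp/dtau, dq/dtau) = (0.689159, -0.505652); Gamma_ppp = -0.402474, Gamma_ppq = -2.638620, Gamma_pqq = -1.946668, Gamma_qpp = 2.077095, Gamma_qpq = 1.438715, Gamma_qqq = 0.336564; k1 = (0.689159, -0.505652, -1.150102, -0.069839)
  k2: at (p, q) = (0.303180, -1.037802), (dp/dtau, dq/dtau) = (0.660407, -0.507398); Gamma_ppp = -0.439950, Gamma_ppq = -2.622963, Gamma_pqq = -1.865289, Gamma_qpp = 2.124348, Gamma_qpq = 1.464481, Gamma_qqq = 0.340017; k2 = (0.660407, -0.507398, -1.085750, -0.032582)
  k3: at (p, q) = (0.302461, -1.037845), (dp/dtau, dq/dtau) = (0.662015, -0.506466); Gamma_ppp = -0.437088, Gamma_ppq = -2.620736, Gamma_pqq = -1.863535, Gamma_qpp = 2.122958, Gamma_qpq = 1.462282, Gamma_qqq = 0.338093; k3 = (0.662015, -0.506466, -1.087833, -0.036567)
  k4: at (p, q) = (0.319052, -1.050484), (dp/dtau, dq/dtau) = (0.634768, -0.507480); Gamma_ppp = -0.470955, Gamma_ppq = -2.601535, Gamma_pqq = -1.784843, Gamma_qpp = 2.169583, Gamma_qpq = 1.484966, Gamma_qqq = 0.338806; k4 = (0.634768, -0.507480, -1.026652, -0.004735)
  Y <- Y + (h/6)(k1 + 2k2 + 2k3 + k4): p = 0.3190, q = -1.0505, dp/dtau = 0.6348, dq/dtau = -0.5074
step 3:
  k1: at (p, q) = (0.319024, -1.050501), (dp/dtau, dq/dtau) = (0.634793, -0.507426); Gamma_ppp = -0.470810, Gamma_ppq = -2.601374, Gamma_pqq = -1.784649, Gamma_qpp = 2.169544, Gamma_qpq = 1.484850, Gamma_qqq = 0.338687; k1 = (0.634793, -0.507426, -1.026628, -0.004878)
  k2: at (p, q) = (0.334894, -1.063187), (dp/dtau, dq/dtau) = (0.609128, -0.507548); Gamma_ppp = -0.500709, Gamma_ppq = -2.578570, Gamma_pqq = -1.708073, Gamma_qpp = 2.215283, Gamma_qpq = 1.504182, Gamma_qqq = 0.336572; k2 = (0.609128, -0.507548, -0.968599, 0.021417)
  k3: at (p, q) = (0.334252, -1.063190), (dp/dtau, dq/dtau) = (0.610578, -0.506890); Gamma_ppp = -0.498311, Gamma_ppq = -2.576924, Gamma_pqq = -1.706955, Gamma_qpp = 2.213932, Gamma_qpq = 1.502338, Gamma_qqq = 0.335088; k3 = (0.610578, -0.506890, -0.970742, 0.018473)
  k4: at (p, q) = (0.349553, -1.075845), (dp/dtau, dq/dtau) = (0.586256, -0.506502); Gamma_ppp = -0.525143, Gamma_ppq = -2.551816, Gamma_pqq = -1.633484, Gamma_qpp = 2.258836, Gamma_qpq = 1.519046, Gamma_qqq = 0.331090; k4 = (0.586256, -0.506502, -0.915921, 0.040839)
  Y <- Y + (h/6)(k1 + 2k2 + 2k3 + k4): p = 0.3495, q = -1.0759, dp/dtau = 0.5863, dq/dtau = -0.5065


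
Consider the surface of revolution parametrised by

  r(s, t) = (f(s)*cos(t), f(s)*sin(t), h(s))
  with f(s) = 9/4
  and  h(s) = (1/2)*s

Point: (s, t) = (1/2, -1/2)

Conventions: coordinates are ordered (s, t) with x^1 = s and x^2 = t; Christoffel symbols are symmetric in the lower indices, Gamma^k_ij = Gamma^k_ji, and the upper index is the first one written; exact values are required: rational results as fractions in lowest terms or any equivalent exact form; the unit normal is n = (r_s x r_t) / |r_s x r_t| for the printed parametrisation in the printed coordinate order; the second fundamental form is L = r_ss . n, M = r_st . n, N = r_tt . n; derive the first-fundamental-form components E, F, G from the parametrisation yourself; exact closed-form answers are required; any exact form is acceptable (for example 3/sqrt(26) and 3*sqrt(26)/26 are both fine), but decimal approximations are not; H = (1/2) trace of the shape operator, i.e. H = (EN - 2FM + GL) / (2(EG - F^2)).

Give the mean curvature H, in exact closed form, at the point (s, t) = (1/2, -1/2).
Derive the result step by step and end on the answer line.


f = 9/4, f' = 0, f'' = 0, h' = 1/2, h'' = 0
E = 1/4, F = 0, G = 81/16; answer radicand W^2 = 1/4
unnormalised second-form numerators: l = 0, m = 0, n = 9/8; L = l/sqrt(1/4), and similarly M = m/sqrt(W^2), N = n/sqrt(W^2)
H = (E*n - 2*F*m + G*l) / (2*(EG - F^2)*sqrt(W^2)); E*n - 2*F*m + G*l = 9/32, EG - F^2 = 81/64, so H = (1/9)/sqrt(1/4)

Answer: H = 2/9


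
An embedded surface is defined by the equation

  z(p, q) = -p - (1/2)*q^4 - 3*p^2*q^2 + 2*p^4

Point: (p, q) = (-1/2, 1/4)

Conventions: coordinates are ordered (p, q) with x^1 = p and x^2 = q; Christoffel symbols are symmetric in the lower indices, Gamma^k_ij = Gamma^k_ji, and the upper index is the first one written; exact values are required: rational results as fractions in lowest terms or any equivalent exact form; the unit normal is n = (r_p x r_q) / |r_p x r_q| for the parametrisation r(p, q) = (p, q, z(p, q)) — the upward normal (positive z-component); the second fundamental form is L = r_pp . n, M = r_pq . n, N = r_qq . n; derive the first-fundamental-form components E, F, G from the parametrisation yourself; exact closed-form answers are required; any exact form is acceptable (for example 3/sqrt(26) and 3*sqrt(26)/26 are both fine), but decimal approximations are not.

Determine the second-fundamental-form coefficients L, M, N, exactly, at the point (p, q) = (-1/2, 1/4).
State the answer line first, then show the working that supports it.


Answer: L = 60*sqrt(93)/217, M = 16*sqrt(93)/217, N = -20*sqrt(93)/217

z_p = -29/16, z_q = -13/32, z_pp = 45/8, z_pq = 3/2, z_qq = -15/8
E = 1097/256, F = 377/512, G = 1193/1024; answer radicand W^2 = 4557/1024
unnormalised second-form numerators: l = 45/8, m = 3/2, n = -15/8; L = l/sqrt(4557/1024), and similarly M = m/sqrt(W^2), N = n/sqrt(W^2)
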